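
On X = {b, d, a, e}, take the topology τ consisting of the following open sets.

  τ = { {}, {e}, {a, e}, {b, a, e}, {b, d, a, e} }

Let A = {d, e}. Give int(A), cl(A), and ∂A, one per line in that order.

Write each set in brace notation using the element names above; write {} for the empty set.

int(A) = {e}
cl(A)  = {b, d, a, e}
∂A     = {b, d, a}

U open, U⊆A: {}, {e}. int(A) = ⋃ = {e}
X∖A={b, a}, int(X∖A)={}, hence cl(A)={b, d, a, e}
∂A: remove int from cl → {b, d, a}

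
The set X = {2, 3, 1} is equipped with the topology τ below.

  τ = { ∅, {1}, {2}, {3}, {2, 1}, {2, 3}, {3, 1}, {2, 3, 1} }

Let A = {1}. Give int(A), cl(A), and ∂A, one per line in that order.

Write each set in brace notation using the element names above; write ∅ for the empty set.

interior: largest open inside A is {1} (from ∅, {1})
cl via duality: int({2, 3}) = {2, 3}, so X∖{2, 3} = {1}
cl∖int = ∅

int(A) = {1}
cl(A)  = {1}
∂A     = ∅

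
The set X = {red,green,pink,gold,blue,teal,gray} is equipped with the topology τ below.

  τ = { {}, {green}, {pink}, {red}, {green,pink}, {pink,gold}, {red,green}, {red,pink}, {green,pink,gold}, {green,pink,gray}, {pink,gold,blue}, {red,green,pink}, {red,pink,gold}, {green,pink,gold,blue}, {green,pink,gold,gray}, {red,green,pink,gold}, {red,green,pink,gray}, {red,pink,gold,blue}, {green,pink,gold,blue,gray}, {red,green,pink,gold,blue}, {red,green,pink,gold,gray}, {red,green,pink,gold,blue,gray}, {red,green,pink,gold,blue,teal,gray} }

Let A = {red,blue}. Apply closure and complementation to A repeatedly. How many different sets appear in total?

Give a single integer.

closure: X∖int(X∖A) = X∖{green,pink,gold,gray} = {red,blue,teal}
Let k=closure and c=complement:
  1. A     = {red,blue}
  2. kA    = {red,blue,teal}
  3. cA    = {green,pink,gold,teal,gray}
  4. ckA   = {green,pink,gold,gray}
  5. kcA   = {green,pink,gold,blue,teal,gray}
  6. ckcA  = {red}
  7. kckcA = {red,teal}
  8. ckckcA = {green,pink,gold,blue,gray}
— saturated at 8

8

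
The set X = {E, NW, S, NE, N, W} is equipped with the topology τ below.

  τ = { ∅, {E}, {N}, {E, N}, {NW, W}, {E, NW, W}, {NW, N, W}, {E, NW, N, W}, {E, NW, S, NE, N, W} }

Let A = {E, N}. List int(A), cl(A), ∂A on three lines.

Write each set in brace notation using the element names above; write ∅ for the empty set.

opens ⊆ A: ∅, {N}, {E}, {E, N}; union → int = {E, N}
complement {NW, S, NE, W}; its interior {NW, W}; cl(A) = X∖{NW, W} = {E, S, NE, N}
boundary = {E, S, NE, N} ∖ {E, N} = {S, NE}

int(A) = {E, N}
cl(A)  = {E, S, NE, N}
∂A     = {S, NE}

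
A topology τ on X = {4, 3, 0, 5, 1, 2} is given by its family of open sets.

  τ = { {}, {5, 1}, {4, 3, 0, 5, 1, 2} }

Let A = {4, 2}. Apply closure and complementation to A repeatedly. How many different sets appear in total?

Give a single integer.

X∖A={3, 0, 5, 1}, int(X∖A)={5, 1}, hence cl(A)={4, 3, 0, 2}
Orbit (k=closure, c=complement):
  1. A     = {4, 2}
  2. kA    = {4, 3, 0, 2}
  3. cA    = {3, 0, 5, 1}
  4. ckA   = {5, 1}
  5. kcA   = {4, 3, 0, 5, 1, 2}
  6. ckcA  = {}
(closed under both — stop)

6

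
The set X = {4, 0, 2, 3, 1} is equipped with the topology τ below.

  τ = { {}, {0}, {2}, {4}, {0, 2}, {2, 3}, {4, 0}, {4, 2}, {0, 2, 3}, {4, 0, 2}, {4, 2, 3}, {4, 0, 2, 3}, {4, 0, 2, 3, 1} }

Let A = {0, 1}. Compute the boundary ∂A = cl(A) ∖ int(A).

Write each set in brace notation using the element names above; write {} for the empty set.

opens ⊆ A: {}, {0}; union → int = {0}
complement {4, 2, 3}; its interior {4, 2, 3}; cl(A) = X∖{4, 2, 3} = {0, 1}
boundary = {0, 1} ∖ {0} = {1}

{1}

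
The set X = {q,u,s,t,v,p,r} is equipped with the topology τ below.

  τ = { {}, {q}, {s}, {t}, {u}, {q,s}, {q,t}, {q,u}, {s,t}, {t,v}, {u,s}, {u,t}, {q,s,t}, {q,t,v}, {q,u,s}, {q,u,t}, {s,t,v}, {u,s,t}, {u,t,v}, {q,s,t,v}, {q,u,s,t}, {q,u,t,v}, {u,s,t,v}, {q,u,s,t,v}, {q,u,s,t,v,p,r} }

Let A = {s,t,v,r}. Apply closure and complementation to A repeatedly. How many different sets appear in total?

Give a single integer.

6

closure: X∖int(X∖A) = X∖{q,u} = {s,t,v,p,r}
Let k=closure and c=complement:
  1. A     = {s,t,v,r}
  2. kA    = {s,t,v,p,r}
  3. cA    = {q,u,p}
  4. ckA   = {q,u}
  5. kcA   = {q,u,p,r}
  6. ckcA  = {s,t,v}
— saturated at 6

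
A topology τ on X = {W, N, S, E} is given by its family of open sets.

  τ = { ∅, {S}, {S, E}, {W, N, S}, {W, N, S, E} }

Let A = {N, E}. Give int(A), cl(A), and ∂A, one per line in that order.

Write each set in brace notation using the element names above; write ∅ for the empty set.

int(A) = ∅
cl(A)  = {W, N, E}
∂A     = {W, N, E}

interior: largest open inside A is ∅ (from ∅)
cl via duality: int({W, S}) = {S}, so X∖{S} = {W, N, E}
cl∖int = {W, N, E}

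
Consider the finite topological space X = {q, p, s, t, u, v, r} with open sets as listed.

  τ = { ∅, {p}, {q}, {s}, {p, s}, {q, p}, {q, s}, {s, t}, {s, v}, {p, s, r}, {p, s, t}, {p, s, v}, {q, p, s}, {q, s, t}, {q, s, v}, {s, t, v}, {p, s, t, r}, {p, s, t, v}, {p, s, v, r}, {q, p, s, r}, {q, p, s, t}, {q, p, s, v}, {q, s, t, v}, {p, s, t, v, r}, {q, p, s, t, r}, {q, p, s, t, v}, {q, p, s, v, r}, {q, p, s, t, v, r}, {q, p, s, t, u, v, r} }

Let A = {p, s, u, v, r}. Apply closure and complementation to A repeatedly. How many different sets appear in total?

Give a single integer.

8

cl via duality: int({q, t}) = {q}, so X∖{q} = {p, s, t, u, v, r}
Write k for closure, c for complement:
  1. A     = {p, s, u, v, r}
  2. kA    = {p, s, t, u, v, r}
  3. cA    = {q, t}
  4. ckA   = {q}
  5. kcA   = {q, t, u}
  6. kckA  = {q, u}
  7. ckcA  = {p, s, v, r}
  8. ckckA = {p, s, t, v, r}
applying k or c yields no new set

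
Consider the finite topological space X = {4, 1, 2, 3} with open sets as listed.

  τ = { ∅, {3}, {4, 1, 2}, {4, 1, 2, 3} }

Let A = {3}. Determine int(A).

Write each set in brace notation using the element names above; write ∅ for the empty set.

{3}

interior: largest open inside A is {3} (from ∅, {3})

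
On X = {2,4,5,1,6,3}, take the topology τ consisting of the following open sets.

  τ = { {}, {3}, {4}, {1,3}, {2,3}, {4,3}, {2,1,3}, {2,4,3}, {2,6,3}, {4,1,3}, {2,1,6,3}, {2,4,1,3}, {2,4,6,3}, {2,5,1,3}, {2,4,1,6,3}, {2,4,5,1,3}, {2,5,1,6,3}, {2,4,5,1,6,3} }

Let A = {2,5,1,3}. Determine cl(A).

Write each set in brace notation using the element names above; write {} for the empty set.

{2,5,1,6,3}

closure: X∖int(X∖A) = X∖{4} = {2,5,1,6,3}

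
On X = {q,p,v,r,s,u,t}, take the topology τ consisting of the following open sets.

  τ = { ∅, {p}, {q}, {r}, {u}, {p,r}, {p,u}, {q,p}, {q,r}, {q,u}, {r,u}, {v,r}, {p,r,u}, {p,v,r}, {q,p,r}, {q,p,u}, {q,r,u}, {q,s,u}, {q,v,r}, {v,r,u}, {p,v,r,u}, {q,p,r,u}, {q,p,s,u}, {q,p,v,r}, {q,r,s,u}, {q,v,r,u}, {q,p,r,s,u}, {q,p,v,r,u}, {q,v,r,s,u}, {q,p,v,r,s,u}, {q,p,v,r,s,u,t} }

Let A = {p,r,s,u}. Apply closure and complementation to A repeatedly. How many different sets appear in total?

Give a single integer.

8

complement {q,v,t}; its interior {q}; cl(A) = X∖{q} = {p,v,r,s,u,t}
With k = closure, c = complement:
  1. A     = {p,r,s,u}
  2. kA    = {p,v,r,s,u,t}
  3. cA    = {q,v,t}
  4. ckA   = {q}
  5. kcA   = {q,v,s,t}
  6. kckA  = {q,s,t}
  7. ckcA  = {p,r,u}
  8. ckckA = {p,v,r,u}
k, c of each give nothing new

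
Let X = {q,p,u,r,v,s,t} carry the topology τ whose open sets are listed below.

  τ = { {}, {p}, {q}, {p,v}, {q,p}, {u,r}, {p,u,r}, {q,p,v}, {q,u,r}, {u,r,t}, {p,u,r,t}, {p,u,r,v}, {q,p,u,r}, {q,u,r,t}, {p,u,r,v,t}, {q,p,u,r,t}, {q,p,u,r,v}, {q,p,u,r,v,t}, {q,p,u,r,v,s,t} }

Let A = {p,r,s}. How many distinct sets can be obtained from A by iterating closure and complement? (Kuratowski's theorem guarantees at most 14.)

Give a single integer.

12

complement {q,u,v,t}; its interior {q}; cl(A) = X∖{q} = {p,u,r,v,s,t}
With k = closure, c = complement:
  1. A     = {p,r,s}
  2. kA    = {p,u,r,v,s,t}
  3. cA    = {q,u,v,t}
  4. ckA   = {q}
  5. kcA   = {q,u,r,v,s,t}
  6. kckA  = {q,s}
  7. ckcA  = {p}
  8. ckckA = {p,u,r,v,t}
  9. kckcA = {p,v,s}
  10. ckckcA = {q,u,r,t}
  11. kckckcA = {q,u,r,s,t}
  12. ckckckcA = {p,v}
k, c of each give nothing new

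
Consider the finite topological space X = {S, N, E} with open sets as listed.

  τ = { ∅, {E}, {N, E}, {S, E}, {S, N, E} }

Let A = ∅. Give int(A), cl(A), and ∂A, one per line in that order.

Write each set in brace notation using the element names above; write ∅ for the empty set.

open subsets of A: ∅; so int(A) = ∅
closure: X∖int(X∖A) = X∖{S, N, E} = ∅
∂A = ∅ minus ∅ = ∅

int(A) = ∅
cl(A)  = ∅
∂A     = ∅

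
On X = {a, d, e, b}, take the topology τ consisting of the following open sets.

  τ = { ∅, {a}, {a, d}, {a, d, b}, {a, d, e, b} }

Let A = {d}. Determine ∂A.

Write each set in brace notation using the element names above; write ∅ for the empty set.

open subsets of A: ∅; so int(A) = ∅
closure: X∖int(X∖A) = X∖{a} = {d, e, b}
∂A = {d, e, b} minus ∅ = {d, e, b}

{d, e, b}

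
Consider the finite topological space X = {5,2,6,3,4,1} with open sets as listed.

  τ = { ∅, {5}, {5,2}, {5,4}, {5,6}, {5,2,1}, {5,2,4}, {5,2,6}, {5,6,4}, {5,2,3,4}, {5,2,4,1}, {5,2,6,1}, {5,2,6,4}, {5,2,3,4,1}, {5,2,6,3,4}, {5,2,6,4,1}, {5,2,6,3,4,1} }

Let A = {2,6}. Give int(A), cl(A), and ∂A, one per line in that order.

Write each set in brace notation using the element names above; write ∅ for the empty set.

int(A) = ∅
cl(A)  = {2,6,3,1}
∂A     = {2,6,3,1}

U open, U⊆A: ∅. int(A) = ⋃ = ∅
X∖A={5,3,4,1}, int(X∖A)={5,4}, hence cl(A)={2,6,3,1}
∂A: remove int from cl → {2,6,3,1}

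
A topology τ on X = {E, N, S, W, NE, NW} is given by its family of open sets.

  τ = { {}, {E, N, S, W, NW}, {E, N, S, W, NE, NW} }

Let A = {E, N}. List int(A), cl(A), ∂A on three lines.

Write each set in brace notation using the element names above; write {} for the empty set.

opens ⊆ A: {}; union → int = {}
complement {S, W, NE, NW}; its interior {}; cl(A) = X∖{} = {E, N, S, W, NE, NW}
boundary = {E, N, S, W, NE, NW} ∖ {} = {E, N, S, W, NE, NW}

int(A) = {}
cl(A)  = {E, N, S, W, NE, NW}
∂A     = {E, N, S, W, NE, NW}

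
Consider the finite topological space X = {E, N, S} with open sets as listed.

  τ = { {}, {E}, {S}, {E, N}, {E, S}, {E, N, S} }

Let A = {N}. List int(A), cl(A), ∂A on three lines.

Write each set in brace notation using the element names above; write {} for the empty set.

int(A) = {}
cl(A)  = {N}
∂A     = {N}

opens ⊆ A: {}; union → int = {}
complement {E, S}; its interior {E, S}; cl(A) = X∖{E, S} = {N}
boundary = {N} ∖ {} = {N}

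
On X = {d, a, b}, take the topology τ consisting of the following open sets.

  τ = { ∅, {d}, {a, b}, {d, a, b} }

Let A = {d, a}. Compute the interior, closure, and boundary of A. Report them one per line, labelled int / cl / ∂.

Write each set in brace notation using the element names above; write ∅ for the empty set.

int(A) = {d}
cl(A)  = {d, a, b}
∂A     = {a, b}

open subsets of A: ∅, {d}; so int(A) = {d}
closure: X∖int(X∖A) = X∖∅ = {d, a, b}
∂A = {d, a, b} minus {d} = {a, b}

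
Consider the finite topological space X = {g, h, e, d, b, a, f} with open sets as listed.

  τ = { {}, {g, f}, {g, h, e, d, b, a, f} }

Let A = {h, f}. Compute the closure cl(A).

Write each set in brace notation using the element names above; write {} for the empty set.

{g, h, e, d, b, a, f}

complement {g, e, d, b, a}; its interior {}; cl(A) = X∖{} = {g, h, e, d, b, a, f}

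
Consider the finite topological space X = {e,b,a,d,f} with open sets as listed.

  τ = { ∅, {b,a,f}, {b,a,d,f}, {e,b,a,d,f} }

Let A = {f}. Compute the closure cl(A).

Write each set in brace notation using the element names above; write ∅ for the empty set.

{e,b,a,d,f}

complement {e,b,a,d}; its interior ∅; cl(A) = X∖∅ = {e,b,a,d,f}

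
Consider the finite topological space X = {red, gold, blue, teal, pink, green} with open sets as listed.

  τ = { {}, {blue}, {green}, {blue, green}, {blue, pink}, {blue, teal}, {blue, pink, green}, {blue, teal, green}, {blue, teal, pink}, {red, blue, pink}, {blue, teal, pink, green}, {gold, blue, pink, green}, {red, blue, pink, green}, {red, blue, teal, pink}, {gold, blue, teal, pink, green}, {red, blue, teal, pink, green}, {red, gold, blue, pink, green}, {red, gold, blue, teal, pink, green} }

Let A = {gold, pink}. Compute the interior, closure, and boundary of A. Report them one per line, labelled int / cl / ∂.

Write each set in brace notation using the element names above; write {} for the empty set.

int(A) = {}
cl(A)  = {red, gold, pink}
∂A     = {red, gold, pink}

U open, U⊆A: {}. int(A) = ⋃ = {}
X∖A={red, blue, teal, green}, int(X∖A)={blue, teal, green}, hence cl(A)={red, gold, pink}
∂A: remove int from cl → {red, gold, pink}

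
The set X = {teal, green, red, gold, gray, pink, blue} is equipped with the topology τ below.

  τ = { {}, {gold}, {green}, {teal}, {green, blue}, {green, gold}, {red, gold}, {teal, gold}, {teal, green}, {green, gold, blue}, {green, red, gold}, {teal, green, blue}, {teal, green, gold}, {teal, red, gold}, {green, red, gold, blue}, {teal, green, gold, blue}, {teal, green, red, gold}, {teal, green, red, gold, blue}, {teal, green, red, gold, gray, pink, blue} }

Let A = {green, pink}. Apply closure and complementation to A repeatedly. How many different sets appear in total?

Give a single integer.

closure: X∖int(X∖A) = X∖{teal, red, gold} = {green, gray, pink, blue}
Let k=closure and c=complement:
  1. A     = {green, pink}
  2. kA    = {green, gray, pink, blue}
  3. cA    = {teal, red, gold, gray, blue}
  4. ckA   = {teal, red, gold}
  5. kcA   = {teal, red, gold, gray, pink, blue}
  6. kckA  = {teal, red, gold, gray, pink}
  7. ckcA  = {green}
  8. ckckA = {green, blue}
— saturated at 8

8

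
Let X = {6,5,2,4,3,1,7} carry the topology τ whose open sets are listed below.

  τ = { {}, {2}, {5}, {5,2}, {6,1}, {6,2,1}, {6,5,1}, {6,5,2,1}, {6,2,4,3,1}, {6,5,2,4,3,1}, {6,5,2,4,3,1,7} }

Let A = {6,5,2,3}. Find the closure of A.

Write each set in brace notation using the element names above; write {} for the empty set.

{6,5,2,4,3,1,7}

complement {4,1,7}; its interior {}; cl(A) = X∖{} = {6,5,2,4,3,1,7}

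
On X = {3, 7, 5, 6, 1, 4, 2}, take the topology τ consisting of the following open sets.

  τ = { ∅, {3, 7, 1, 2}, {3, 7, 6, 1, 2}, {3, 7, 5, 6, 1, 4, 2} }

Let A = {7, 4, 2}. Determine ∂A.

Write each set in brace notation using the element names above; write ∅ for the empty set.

{3, 7, 5, 6, 1, 4, 2}

opens ⊆ A: ∅; union → int = ∅
complement {3, 5, 6, 1}; its interior ∅; cl(A) = X∖∅ = {3, 7, 5, 6, 1, 4, 2}
boundary = {3, 7, 5, 6, 1, 4, 2} ∖ ∅ = {3, 7, 5, 6, 1, 4, 2}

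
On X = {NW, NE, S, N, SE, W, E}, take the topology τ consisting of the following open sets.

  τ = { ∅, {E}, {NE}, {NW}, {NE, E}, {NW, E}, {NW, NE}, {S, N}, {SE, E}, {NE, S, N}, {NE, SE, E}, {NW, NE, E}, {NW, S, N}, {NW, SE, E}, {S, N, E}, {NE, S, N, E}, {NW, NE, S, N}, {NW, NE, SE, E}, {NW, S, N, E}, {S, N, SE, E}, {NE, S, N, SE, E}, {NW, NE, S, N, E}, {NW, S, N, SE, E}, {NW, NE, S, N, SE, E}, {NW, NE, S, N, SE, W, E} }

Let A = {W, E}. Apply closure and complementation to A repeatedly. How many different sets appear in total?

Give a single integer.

8

cl via duality: int({NW, NE, S, N, SE}) = {NW, NE, S, N}, so X∖{NW, NE, S, N} = {SE, W, E}
Write k for closure, c for complement:
  1. A     = {W, E}
  2. kA    = {SE, W, E}
  3. cA    = {NW, NE, S, N, SE}
  4. ckA   = {NW, NE, S, N}
  5. kcA   = {NW, NE, S, N, SE, W}
  6. kckA  = {NW, NE, S, N, W}
  7. ckcA  = {E}
  8. ckckA = {SE, E}
applying k or c yields no new set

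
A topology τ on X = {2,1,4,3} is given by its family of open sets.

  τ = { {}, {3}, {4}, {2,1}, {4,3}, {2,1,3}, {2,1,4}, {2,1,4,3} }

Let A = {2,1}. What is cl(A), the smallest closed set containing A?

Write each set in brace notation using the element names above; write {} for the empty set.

closure: X∖int(X∖A) = X∖{4,3} = {2,1}

{2,1}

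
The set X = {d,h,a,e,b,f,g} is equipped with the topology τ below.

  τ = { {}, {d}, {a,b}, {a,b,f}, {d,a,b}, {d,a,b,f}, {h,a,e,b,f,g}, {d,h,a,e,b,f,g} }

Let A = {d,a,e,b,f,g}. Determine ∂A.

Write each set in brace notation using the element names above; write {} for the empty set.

interior: largest open inside A is {d,a,b,f} (from {}, {d}, {a,b}, {a,b,f}, {d,a,b}, {d,a,b,f})
cl via duality: int({h}) = {}, so X∖{} = {d,h,a,e,b,f,g}
cl∖int = {h,e,g}

{h,e,g}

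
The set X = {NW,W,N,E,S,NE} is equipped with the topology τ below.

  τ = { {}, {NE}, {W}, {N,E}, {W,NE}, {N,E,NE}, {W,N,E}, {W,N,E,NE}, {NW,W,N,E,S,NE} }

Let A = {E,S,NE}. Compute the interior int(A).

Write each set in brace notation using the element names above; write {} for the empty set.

interior: largest open inside A is {NE} (from {}, {NE})

{NE}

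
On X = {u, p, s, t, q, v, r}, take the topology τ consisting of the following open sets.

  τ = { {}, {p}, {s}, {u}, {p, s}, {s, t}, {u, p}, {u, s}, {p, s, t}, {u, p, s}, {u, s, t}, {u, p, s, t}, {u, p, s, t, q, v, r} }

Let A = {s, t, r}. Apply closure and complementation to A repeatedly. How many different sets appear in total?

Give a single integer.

6

complement {u, p, q, v}; its interior {u, p}; cl(A) = X∖{u, p} = {s, t, q, v, r}
With k = closure, c = complement:
  1. A     = {s, t, r}
  2. kA    = {s, t, q, v, r}
  3. cA    = {u, p, q, v}
  4. ckA   = {u, p}
  5. kcA   = {u, p, q, v, r}
  6. ckcA  = {s, t}
k, c of each give nothing new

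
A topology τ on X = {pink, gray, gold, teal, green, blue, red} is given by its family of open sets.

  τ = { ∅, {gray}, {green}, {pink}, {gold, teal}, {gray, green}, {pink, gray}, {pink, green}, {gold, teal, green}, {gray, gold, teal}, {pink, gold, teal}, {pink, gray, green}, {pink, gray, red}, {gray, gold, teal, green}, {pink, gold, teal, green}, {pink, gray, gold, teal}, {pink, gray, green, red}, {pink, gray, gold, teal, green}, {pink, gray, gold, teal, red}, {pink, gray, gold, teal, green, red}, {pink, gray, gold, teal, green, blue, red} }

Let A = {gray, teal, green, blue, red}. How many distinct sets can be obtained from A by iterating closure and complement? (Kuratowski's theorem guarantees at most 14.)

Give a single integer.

complement {pink, gold}; its interior {pink}; cl(A) = X∖{pink} = {gray, gold, teal, green, blue, red}
With k = closure, c = complement:
  1. A     = {gray, teal, green, blue, red}
  2. kA    = {gray, gold, teal, green, blue, red}
  3. cA    = {pink, gold}
  4. ckA   = {pink}
  5. kcA   = {pink, gold, teal, blue, red}
  6. kckA  = {pink, blue, red}
  7. ckcA  = {gray, green}
  8. ckckA = {gray, gold, teal, green}
  9. kckcA = {gray, green, blue, red}
  10. ckckcA = {pink, gold, teal}
k, c of each give nothing new

10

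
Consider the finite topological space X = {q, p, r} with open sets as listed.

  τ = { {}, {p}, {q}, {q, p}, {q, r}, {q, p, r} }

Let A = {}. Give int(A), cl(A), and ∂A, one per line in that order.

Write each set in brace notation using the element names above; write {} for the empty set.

int(A) = {}
cl(A)  = {}
∂A     = {}

U open, U⊆A: {}. int(A) = ⋃ = {}
X∖A={q, p, r}, int(X∖A)={q, p, r}, hence cl(A)={}
∂A: remove int from cl → {}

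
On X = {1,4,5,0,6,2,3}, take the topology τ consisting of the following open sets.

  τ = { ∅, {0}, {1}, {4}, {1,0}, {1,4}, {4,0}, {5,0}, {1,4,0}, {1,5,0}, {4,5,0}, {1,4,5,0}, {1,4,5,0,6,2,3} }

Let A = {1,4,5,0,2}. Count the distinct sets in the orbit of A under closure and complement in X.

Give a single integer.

complement {6,3}; its interior ∅; cl(A) = X∖∅ = {1,4,5,0,6,2,3}
With k = closure, c = complement:
  1. A     = {1,4,5,0,2}
  2. kA    = {1,4,5,0,6,2,3}
  3. cA    = {6,3}
  4. ckA   = ∅
  5. kcA   = {6,2,3}
  6. ckcA  = {1,4,5,0}
k, c of each give nothing new

6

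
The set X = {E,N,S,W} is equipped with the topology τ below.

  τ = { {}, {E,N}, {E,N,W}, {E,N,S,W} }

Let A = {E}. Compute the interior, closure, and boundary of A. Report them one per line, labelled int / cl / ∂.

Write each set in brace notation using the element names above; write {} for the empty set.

interior: largest open inside A is {} (from {})
cl via duality: int({N,S,W}) = {}, so X∖{} = {E,N,S,W}
cl∖int = {E,N,S,W}

int(A) = {}
cl(A)  = {E,N,S,W}
∂A     = {E,N,S,W}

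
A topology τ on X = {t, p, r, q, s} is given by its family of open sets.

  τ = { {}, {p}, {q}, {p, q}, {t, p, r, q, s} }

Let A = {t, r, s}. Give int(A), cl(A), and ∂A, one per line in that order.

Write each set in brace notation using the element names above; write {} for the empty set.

int(A) = {}
cl(A)  = {t, r, s}
∂A     = {t, r, s}

interior: largest open inside A is {} (from {})
cl via duality: int({p, q}) = {p, q}, so X∖{p, q} = {t, r, s}
cl∖int = {t, r, s}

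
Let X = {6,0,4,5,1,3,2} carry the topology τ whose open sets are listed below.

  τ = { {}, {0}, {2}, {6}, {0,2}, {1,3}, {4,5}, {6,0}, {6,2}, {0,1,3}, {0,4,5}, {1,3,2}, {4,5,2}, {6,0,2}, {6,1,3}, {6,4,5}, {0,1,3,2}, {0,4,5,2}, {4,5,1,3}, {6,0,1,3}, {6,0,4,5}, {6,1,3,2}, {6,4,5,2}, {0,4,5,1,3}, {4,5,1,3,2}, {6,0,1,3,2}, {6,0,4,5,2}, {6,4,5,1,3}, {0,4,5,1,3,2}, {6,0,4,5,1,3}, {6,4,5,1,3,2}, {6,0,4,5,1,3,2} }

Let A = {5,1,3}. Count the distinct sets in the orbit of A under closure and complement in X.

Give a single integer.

cl via duality: int({6,0,4,2}) = {6,0,2}, so X∖{6,0,2} = {4,5,1,3}
Write k for closure, c for complement:
  1. A     = {5,1,3}
  2. kA    = {4,5,1,3}
  3. cA    = {6,0,4,2}
  4. ckA   = {6,0,2}
  5. kcA   = {6,0,4,5,2}
  6. ckcA  = {1,3}
applying k or c yields no new set

6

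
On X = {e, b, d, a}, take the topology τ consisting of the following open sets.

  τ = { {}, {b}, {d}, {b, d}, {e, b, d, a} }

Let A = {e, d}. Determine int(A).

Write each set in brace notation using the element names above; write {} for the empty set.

{d}

open subsets of A: {}, {d}; so int(A) = {d}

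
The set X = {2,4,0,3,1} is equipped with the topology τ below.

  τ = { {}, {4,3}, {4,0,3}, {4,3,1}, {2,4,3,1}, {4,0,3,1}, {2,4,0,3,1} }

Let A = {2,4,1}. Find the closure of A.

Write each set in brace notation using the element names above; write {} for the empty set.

cl via duality: int({0,3}) = {}, so X∖{} = {2,4,0,3,1}

{2,4,0,3,1}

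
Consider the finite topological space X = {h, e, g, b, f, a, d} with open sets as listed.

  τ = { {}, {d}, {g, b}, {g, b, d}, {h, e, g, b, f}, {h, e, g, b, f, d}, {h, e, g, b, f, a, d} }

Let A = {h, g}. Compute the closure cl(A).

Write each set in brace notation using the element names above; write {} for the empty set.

{h, e, g, b, f, a}

X∖A={e, b, f, a, d}, int(X∖A)={d}, hence cl(A)={h, e, g, b, f, a}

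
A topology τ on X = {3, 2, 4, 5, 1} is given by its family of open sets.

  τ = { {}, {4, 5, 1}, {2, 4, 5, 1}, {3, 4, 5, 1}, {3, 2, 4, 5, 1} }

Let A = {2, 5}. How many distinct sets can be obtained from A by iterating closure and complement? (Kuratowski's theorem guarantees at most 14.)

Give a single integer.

4

X∖A={3, 4, 1}, int(X∖A)={}, hence cl(A)={3, 2, 4, 5, 1}
Orbit (k=closure, c=complement):
  1. A     = {2, 5}
  2. kA    = {3, 2, 4, 5, 1}
  3. cA    = {3, 4, 1}
  4. ckA   = {}
(closed under both — stop)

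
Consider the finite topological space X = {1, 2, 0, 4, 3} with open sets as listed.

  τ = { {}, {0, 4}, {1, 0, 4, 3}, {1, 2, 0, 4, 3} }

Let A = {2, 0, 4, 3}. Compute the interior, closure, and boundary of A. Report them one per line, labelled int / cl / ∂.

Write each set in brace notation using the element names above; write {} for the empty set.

open subsets of A: {}, {0, 4}; so int(A) = {0, 4}
closure: X∖int(X∖A) = X∖{} = {1, 2, 0, 4, 3}
∂A = {1, 2, 0, 4, 3} minus {0, 4} = {1, 2, 3}

int(A) = {0, 4}
cl(A)  = {1, 2, 0, 4, 3}
∂A     = {1, 2, 3}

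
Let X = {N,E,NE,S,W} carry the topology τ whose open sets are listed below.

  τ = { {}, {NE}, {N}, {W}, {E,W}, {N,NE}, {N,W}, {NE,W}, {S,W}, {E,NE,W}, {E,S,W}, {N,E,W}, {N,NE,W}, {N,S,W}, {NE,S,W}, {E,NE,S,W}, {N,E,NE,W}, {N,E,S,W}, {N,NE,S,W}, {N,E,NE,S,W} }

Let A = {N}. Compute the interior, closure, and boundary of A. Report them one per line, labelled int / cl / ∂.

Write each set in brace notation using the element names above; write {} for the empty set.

interior: largest open inside A is {N} (from {}, {N})
cl via duality: int({E,NE,S,W}) = {E,NE,S,W}, so X∖{E,NE,S,W} = {N}
cl∖int = {}

int(A) = {N}
cl(A)  = {N}
∂A     = {}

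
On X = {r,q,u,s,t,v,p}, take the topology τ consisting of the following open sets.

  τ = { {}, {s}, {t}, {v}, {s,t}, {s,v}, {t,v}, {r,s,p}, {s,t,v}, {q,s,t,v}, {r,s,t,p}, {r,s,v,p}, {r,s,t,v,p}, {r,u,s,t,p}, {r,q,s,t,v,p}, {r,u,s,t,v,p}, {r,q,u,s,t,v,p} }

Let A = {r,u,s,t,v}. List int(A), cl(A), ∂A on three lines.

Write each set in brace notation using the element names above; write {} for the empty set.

int(A) = {s,t,v}
cl(A)  = {r,q,u,s,t,v,p}
∂A     = {r,q,u,p}

opens ⊆ A: {}, {t}, {v}, {s}, {t,v}, {s,v}, {s,t}, {s,t,v}; union → int = {s,t,v}
complement {q,p}; its interior {}; cl(A) = X∖{} = {r,q,u,s,t,v,p}
boundary = {r,q,u,s,t,v,p} ∖ {s,t,v} = {r,q,u,p}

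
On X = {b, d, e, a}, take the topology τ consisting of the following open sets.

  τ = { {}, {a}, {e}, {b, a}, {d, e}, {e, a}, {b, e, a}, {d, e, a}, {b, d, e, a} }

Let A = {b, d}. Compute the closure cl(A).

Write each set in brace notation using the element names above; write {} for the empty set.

X∖A={e, a}, int(X∖A)={e, a}, hence cl(A)={b, d}

{b, d}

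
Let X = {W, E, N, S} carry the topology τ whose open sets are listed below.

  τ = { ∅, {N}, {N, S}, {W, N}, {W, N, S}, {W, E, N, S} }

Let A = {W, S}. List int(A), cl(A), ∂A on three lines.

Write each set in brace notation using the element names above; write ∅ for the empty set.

int(A) = ∅
cl(A)  = {W, E, S}
∂A     = {W, E, S}

opens ⊆ A: ∅; union → int = ∅
complement {E, N}; its interior {N}; cl(A) = X∖{N} = {W, E, S}
boundary = {W, E, S} ∖ ∅ = {W, E, S}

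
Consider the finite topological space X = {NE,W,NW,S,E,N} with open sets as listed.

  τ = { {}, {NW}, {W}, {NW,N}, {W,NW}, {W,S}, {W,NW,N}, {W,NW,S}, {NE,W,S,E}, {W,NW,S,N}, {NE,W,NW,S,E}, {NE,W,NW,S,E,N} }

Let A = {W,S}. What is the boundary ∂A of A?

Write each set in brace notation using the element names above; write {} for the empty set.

U open, U⊆A: {}, {W}, {W,S}. int(A) = ⋃ = {W,S}
X∖A={NE,NW,E,N}, int(X∖A)={NW,N}, hence cl(A)={NE,W,S,E}
∂A: remove int from cl → {NE,E}

{NE,E}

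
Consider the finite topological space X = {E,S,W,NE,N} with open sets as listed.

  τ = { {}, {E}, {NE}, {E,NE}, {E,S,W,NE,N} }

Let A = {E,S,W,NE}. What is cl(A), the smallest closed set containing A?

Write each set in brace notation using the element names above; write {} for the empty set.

{E,S,W,NE,N}

X∖A={N}, int(X∖A)={}, hence cl(A)={E,S,W,NE,N}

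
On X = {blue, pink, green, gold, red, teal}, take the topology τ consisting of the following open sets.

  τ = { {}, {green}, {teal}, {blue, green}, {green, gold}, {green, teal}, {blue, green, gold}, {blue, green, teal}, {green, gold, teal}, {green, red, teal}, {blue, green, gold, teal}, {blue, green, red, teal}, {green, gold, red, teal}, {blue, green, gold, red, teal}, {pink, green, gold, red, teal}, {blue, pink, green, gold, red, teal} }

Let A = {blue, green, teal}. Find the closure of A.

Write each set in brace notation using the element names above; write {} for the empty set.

cl via duality: int({pink, gold, red}) = {}, so X∖{} = {blue, pink, green, gold, red, teal}

{blue, pink, green, gold, red, teal}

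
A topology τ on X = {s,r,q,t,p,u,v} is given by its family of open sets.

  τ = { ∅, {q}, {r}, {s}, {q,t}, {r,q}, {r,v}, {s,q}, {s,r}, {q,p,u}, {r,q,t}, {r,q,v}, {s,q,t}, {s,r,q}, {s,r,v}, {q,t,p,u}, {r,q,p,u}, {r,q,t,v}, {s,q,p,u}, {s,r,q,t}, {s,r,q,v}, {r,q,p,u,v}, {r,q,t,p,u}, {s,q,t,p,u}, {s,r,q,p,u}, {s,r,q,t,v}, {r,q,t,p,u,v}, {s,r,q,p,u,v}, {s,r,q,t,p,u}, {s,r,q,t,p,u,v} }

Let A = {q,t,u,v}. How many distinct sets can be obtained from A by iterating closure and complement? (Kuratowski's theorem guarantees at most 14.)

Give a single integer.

closure: X∖int(X∖A) = X∖{s,r} = {q,t,p,u,v}
Let k=closure and c=complement:
  1. A     = {q,t,u,v}
  2. kA    = {q,t,p,u,v}
  3. cA    = {s,r,p}
  4. ckA   = {s,r}
  5. kcA   = {s,r,p,u,v}
  6. kckA  = {s,r,v}
  7. ckcA  = {q,t}
  8. ckckA = {q,t,p,u}
— saturated at 8

8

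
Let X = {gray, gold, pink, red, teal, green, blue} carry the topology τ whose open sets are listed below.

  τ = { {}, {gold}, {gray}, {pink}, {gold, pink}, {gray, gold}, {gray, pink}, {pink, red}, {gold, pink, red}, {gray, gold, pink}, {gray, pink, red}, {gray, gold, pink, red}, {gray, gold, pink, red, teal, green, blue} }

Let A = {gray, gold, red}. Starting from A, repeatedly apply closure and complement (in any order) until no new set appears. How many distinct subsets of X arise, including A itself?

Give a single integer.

X∖A={pink, teal, green, blue}, int(X∖A)={pink}, hence cl(A)={gray, gold, red, teal, green, blue}
Orbit (k=closure, c=complement):
  1. A     = {gray, gold, red}
  2. kA    = {gray, gold, red, teal, green, blue}
  3. cA    = {pink, teal, green, blue}
  4. ckA   = {pink}
  5. kcA   = {pink, red, teal, green, blue}
  6. ckcA  = {gray, gold}
  7. kckcA = {gray, gold, teal, green, blue}
  8. ckckcA = {pink, red}
(closed under both — stop)

8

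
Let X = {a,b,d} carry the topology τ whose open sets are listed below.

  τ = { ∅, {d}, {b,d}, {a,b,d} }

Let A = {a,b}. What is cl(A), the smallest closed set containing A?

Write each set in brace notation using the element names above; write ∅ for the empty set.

closure: X∖int(X∖A) = X∖{d} = {a,b}

{a,b}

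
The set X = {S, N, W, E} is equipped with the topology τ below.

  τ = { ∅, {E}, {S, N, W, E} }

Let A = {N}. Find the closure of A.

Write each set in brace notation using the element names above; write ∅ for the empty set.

cl via duality: int({S, W, E}) = {E}, so X∖{E} = {S, N, W}

{S, N, W}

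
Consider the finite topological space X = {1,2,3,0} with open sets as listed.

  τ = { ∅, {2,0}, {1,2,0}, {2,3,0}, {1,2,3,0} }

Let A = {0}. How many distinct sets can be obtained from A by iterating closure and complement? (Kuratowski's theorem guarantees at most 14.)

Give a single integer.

closure: X∖int(X∖A) = X∖∅ = {1,2,3,0}
Let k=closure and c=complement:
  1. A     = {0}
  2. kA    = {1,2,3,0}
  3. cA    = {1,2,3}
  4. ckA   = ∅
— saturated at 4

4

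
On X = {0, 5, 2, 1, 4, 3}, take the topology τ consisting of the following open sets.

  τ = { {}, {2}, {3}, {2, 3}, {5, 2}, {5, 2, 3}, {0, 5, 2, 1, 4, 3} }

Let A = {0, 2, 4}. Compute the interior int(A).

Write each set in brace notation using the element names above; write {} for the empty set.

interior: largest open inside A is {2} (from {}, {2})

{2}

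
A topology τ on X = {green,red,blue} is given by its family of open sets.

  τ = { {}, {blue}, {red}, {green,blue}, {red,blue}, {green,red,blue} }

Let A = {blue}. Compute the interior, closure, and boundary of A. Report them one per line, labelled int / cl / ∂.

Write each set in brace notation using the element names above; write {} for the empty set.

int(A) = {blue}
cl(A)  = {green,blue}
∂A     = {green}

opens ⊆ A: {}, {blue}; union → int = {blue}
complement {green,red}; its interior {red}; cl(A) = X∖{red} = {green,blue}
boundary = {green,blue} ∖ {blue} = {green}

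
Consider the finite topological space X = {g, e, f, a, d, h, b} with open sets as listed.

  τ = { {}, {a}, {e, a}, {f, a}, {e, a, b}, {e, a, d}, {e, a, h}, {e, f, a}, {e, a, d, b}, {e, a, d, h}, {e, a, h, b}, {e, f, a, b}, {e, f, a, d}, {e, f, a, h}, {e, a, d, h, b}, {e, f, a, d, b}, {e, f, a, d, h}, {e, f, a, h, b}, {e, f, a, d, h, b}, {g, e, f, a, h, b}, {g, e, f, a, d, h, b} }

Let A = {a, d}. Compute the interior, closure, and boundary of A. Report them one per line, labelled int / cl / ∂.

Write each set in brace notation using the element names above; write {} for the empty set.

open subsets of A: {}, {a}; so int(A) = {a}
closure: X∖int(X∖A) = X∖{} = {g, e, f, a, d, h, b}
∂A = {g, e, f, a, d, h, b} minus {a} = {g, e, f, d, h, b}

int(A) = {a}
cl(A)  = {g, e, f, a, d, h, b}
∂A     = {g, e, f, d, h, b}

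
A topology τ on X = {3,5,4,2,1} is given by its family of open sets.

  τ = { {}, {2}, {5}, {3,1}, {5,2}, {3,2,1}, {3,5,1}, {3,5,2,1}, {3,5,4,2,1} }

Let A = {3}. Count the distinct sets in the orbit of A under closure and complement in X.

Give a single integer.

8

cl via duality: int({5,4,2,1}) = {5,2}, so X∖{5,2} = {3,4,1}
Write k for closure, c for complement:
  1. A     = {3}
  2. kA    = {3,4,1}
  3. cA    = {5,4,2,1}
  4. ckA   = {5,2}
  5. kcA   = {3,5,4,2,1}
  6. kckA  = {5,4,2}
  7. ckcA  = {}
  8. ckckA = {3,1}
applying k or c yields no new set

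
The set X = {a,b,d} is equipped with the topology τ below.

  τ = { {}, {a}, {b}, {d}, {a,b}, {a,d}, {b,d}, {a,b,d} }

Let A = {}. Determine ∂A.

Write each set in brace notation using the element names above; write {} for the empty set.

{}

interior: largest open inside A is {} (from {})
cl via duality: int({a,b,d}) = {a,b,d}, so X∖{a,b,d} = {}
cl∖int = {}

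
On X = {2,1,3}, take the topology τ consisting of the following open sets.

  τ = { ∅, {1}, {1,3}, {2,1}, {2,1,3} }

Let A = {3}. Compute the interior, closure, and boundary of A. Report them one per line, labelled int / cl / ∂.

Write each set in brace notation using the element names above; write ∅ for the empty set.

int(A) = ∅
cl(A)  = {3}
∂A     = {3}

interior: largest open inside A is ∅ (from ∅)
cl via duality: int({2,1}) = {2,1}, so X∖{2,1} = {3}
cl∖int = {3}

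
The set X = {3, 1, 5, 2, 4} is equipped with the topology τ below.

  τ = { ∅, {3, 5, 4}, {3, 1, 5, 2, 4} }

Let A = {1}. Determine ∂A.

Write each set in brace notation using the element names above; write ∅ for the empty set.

{1, 2}

interior: largest open inside A is ∅ (from ∅)
cl via duality: int({3, 5, 2, 4}) = {3, 5, 4}, so X∖{3, 5, 4} = {1, 2}
cl∖int = {1, 2}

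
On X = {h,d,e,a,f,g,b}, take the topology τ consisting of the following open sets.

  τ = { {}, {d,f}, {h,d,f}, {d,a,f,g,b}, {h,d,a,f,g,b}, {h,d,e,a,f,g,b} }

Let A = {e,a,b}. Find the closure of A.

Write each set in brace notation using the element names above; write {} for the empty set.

{e,a,g,b}

closure: X∖int(X∖A) = X∖{h,d,f} = {e,a,g,b}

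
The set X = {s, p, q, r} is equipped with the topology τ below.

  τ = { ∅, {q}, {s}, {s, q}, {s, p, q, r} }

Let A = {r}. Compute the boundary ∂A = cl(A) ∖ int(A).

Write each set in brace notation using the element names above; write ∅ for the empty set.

opens ⊆ A: ∅; union → int = ∅
complement {s, p, q}; its interior {s, q}; cl(A) = X∖{s, q} = {p, r}
boundary = {p, r} ∖ ∅ = {p, r}

{p, r}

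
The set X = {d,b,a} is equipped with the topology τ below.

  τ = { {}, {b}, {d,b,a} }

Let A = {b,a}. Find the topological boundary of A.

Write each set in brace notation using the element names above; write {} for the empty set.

{d,a}

opens ⊆ A: {}, {b}; union → int = {b}
complement {d}; its interior {}; cl(A) = X∖{} = {d,b,a}
boundary = {d,b,a} ∖ {b} = {d,a}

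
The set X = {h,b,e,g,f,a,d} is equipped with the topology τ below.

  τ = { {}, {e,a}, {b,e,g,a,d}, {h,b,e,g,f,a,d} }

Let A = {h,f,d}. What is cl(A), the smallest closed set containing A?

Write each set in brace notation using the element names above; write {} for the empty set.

{h,b,g,f,d}

complement {b,e,g,a}; its interior {e,a}; cl(A) = X∖{e,a} = {h,b,g,f,d}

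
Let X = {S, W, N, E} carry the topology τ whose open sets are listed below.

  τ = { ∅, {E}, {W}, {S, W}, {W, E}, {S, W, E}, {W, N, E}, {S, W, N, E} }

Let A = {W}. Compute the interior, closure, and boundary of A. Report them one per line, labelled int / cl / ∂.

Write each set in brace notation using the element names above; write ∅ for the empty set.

int(A) = {W}
cl(A)  = {S, W, N}
∂A     = {S, N}

U open, U⊆A: ∅, {W}. int(A) = ⋃ = {W}
X∖A={S, N, E}, int(X∖A)={E}, hence cl(A)={S, W, N}
∂A: remove int from cl → {S, N}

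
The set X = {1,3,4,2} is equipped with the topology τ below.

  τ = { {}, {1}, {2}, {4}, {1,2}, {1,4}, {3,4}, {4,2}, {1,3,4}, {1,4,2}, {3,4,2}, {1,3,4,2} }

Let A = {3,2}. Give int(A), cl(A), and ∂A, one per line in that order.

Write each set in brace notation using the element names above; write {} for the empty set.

opens ⊆ A: {}, {2}; union → int = {2}
complement {1,4}; its interior {1,4}; cl(A) = X∖{1,4} = {3,2}
boundary = {3,2} ∖ {2} = {3}

int(A) = {2}
cl(A)  = {3,2}
∂A     = {3}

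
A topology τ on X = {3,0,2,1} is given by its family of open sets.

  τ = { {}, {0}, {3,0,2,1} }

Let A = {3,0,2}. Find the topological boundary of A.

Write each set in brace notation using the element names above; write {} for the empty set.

{3,2,1}

interior: largest open inside A is {0} (from {}, {0})
cl via duality: int({1}) = {}, so X∖{} = {3,0,2,1}
cl∖int = {3,2,1}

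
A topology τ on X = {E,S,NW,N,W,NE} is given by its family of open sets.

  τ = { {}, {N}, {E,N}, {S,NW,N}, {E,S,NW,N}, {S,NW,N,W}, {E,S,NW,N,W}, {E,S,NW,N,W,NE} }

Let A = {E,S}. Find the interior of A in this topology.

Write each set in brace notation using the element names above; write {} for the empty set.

U open, U⊆A: {}. int(A) = ⋃ = {}

{}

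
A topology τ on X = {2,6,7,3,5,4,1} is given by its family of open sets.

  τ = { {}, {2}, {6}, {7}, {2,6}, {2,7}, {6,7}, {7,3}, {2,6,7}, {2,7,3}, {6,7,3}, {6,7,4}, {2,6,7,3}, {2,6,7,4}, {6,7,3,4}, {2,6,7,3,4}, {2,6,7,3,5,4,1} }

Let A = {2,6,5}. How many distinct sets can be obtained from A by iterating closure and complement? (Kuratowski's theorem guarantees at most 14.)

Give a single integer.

6

X∖A={7,3,4,1}, int(X∖A)={7,3}, hence cl(A)={2,6,5,4,1}
Orbit (k=closure, c=complement):
  1. A     = {2,6,5}
  2. kA    = {2,6,5,4,1}
  3. cA    = {7,3,4,1}
  4. ckA   = {7,3}
  5. kcA   = {7,3,5,4,1}
  6. ckcA  = {2,6}
(closed under both — stop)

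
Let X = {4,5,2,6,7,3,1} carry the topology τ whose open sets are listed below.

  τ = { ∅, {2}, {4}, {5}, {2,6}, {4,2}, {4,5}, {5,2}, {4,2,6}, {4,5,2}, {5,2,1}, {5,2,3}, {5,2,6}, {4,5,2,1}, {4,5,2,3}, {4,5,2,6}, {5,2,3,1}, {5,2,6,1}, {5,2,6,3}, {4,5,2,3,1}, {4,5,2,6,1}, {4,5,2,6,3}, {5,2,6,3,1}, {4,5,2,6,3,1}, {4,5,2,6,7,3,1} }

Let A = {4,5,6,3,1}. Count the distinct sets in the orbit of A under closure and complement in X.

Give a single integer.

cl via duality: int({2,7}) = {2}, so X∖{2} = {4,5,6,7,3,1}
Write k for closure, c for complement:
  1. A     = {4,5,6,3,1}
  2. kA    = {4,5,6,7,3,1}
  3. cA    = {2,7}
  4. ckA   = {2}
  5. kcA   = {2,6,7,3,1}
  6. ckcA  = {4,5}
  7. kckcA = {4,5,7,3,1}
  8. ckckcA = {2,6}
applying k or c yields no new set

8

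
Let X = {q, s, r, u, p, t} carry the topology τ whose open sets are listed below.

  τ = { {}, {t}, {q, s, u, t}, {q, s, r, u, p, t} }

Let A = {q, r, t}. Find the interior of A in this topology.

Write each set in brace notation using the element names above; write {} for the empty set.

interior: largest open inside A is {t} (from {}, {t})

{t}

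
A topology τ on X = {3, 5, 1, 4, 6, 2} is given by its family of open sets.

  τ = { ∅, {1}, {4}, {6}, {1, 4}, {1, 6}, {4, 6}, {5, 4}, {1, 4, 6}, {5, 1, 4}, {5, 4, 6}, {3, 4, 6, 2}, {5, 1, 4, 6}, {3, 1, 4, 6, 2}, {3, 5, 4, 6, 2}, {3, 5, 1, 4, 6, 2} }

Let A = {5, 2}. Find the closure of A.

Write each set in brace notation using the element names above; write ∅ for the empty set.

{3, 5, 2}

complement {3, 1, 4, 6}; its interior {1, 4, 6}; cl(A) = X∖{1, 4, 6} = {3, 5, 2}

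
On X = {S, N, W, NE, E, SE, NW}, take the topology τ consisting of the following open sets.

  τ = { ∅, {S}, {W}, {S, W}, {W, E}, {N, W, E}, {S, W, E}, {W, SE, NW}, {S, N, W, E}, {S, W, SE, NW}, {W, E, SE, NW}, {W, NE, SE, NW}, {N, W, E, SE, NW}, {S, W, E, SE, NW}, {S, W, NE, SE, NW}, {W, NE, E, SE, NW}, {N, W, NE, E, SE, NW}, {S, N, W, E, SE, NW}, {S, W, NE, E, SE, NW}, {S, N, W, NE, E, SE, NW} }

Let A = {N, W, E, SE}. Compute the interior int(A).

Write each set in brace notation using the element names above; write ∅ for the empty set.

{N, W, E}

open subsets of A: ∅, {W}, {W, E}, {N, W, E}; so int(A) = {N, W, E}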